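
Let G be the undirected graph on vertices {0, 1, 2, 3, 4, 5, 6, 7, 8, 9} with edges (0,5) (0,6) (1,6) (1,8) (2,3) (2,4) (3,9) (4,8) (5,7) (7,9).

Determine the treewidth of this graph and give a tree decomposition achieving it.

Treewidth 2.
One such decomposition:
Bags: B1 = {2, 3, 4}  B2 = {3, 4, 9}  B3 = {4, 7, 9}  B4 = {4, 5, 7}  B5 = {0, 4, 5}  B6 = {0, 4, 6}  B7 = {1, 4, 6}  B8 = {1, 4, 8}
Tree: B1–B2, B2–B3, B3–B4, B4–B5, B5–B6, B6–B7, B7–B8

Every bag has size at most 3, so the width is 3 − 1 = 2 and tw(G) ≤ 2. The edges 4–2–3–9–7–5–0–6–1–8–4 form a cycle, so G is not a tree and its treewidth is at least 2. Therefore the treewidth is 2.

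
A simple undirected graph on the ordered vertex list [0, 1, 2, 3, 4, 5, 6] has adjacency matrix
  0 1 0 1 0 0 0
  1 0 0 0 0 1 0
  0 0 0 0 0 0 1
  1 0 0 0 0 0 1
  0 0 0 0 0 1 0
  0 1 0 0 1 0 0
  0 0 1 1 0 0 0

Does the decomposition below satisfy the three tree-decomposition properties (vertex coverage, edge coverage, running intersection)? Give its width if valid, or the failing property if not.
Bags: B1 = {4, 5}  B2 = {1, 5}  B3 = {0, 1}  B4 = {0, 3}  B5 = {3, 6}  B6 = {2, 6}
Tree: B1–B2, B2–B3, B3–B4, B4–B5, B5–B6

Yes; width 1.

Vertex coverage: the bags together contain {0, 1, 2, 3, 4, 5, 6}, the full vertex set. Edge coverage: each edge of G has both endpoints in at least one bag. Running intersection: for every vertex, the bags containing it form a connected subtree. All three properties hold, so this is a valid tree decomposition of width max|bag| − 1 = 1, and hence tw(G) ≤ 1.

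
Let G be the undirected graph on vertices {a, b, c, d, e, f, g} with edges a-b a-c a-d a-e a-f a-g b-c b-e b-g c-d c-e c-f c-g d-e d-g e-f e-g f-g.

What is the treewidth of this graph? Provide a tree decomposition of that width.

Each bag holds 5 vertices, so the decomposition has width 4, which upper-bounds the treewidth. For the lower bound, the 5 vertices {a, c, d, e, g} are pairwise adjacent, and any tree decomposition puts a clique entirely inside one bag — forcing width ≥ 4. Hence tw(G) = 4 exactly.

Treewidth 4.
One optimal decomposition is:
Bags: B1 = {a, c, e, f, g}  B2 = {a, c, d, e, g}  B3 = {a, b, c, e, g}
Tree: B1–B2, B2–B3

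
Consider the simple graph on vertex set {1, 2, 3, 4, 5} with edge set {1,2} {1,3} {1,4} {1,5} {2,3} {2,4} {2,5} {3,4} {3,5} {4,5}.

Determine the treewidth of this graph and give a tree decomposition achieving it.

Treewidth 4.
Bags: B1 = {1, 2, 3, 4, 5}
Tree: (single bag)

A single bag containing all 5 vertices is trivially a valid decomposition of width 4. Conversely, {1, 2, 3, 4, 5} is a clique of size 5, and the vertices of any clique must share a bag in every tree decomposition; so some bag has ≥ 5 vertices and tw(G) ≥ 4. Hence tw(G) = 4 exactly.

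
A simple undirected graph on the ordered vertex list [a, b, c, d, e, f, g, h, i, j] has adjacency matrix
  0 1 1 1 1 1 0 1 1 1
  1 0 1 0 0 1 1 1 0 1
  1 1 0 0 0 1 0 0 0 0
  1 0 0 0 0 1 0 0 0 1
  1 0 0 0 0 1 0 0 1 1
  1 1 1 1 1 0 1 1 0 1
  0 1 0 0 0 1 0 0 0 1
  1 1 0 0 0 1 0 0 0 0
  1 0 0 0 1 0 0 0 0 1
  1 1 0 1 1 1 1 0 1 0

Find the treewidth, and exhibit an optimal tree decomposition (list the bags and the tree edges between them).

The largest bag has 4 vertices, giving width 3; this decomposition certifies tw(G) ≤ 3. On the other hand G contains the 4-clique {b, f, g, j}. A clique must lie in a single bag of any decomposition, so no decomposition can have width below 3. Hence tw(G) = 3 exactly.

Treewidth 3.
One optimal decomposition is:
Bags: B1 = {a, e, i, j}  B2 = {a, e, f, j}  B3 = {a, b, f, j}  B4 = {b, f, g, j}  B5 = {a, b, c, f}  B6 = {a, d, f, j}  B7 = {a, b, f, h}
Tree: B1–B2, B2–B3, B3–B4, B3–B5, B3–B6, B3–B7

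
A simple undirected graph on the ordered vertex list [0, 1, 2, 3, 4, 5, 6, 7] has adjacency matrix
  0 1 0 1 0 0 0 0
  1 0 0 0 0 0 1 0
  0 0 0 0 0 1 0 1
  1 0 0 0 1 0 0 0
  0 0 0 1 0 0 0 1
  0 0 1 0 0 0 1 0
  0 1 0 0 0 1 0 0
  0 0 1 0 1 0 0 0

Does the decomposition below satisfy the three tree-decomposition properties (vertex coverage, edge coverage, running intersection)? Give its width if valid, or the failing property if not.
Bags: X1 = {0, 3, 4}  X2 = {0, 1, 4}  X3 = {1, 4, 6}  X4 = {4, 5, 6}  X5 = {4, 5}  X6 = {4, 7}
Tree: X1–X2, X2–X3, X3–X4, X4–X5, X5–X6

A tree decomposition must satisfy three properties: every vertex lies in some bag; for every edge, both endpoints lie together in some bag; and for every vertex, the bags containing it form a connected subtree. Here vertex 2 appears in no bag, so the decomposition is invalid.

No — vertex 2 appears in no bag.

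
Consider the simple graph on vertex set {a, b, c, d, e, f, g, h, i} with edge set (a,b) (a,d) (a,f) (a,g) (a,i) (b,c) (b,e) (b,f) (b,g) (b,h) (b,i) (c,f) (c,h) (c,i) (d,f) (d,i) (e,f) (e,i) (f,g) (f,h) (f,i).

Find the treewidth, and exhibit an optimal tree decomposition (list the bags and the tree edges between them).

Treewidth 3.
One such decomposition:
Bags: B1 = {a, b, f, i}  B2 = {a, b, f, g}  B3 = {a, d, f, i}  B4 = {b, e, f, i}  B5 = {b, c, f, i}  B6 = {b, c, f, h}
Tree: B1–B2, B1–B3, B1–B4, B1–B5, B5–B6

Every bag has size at most 4, so the width is 4 − 1 = 3 and tw(G) ≤ 3. On the other hand G contains the 4-clique {a, d, f, i}. A clique must lie in a single bag of any decomposition, so no decomposition can have width below 3. The upper and lower bounds meet at 3, so that is the treewidth.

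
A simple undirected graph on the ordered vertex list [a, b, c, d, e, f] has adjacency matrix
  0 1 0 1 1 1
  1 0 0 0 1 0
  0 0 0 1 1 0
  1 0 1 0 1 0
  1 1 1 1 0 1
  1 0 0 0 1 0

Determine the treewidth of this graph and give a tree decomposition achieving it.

The largest bag has 3 vertices, giving width 2; this decomposition certifies tw(G) ≤ 2. On the other hand G contains the 3-clique {c, d, e}. A clique must lie in a single bag of any decomposition, so no decomposition can have width below 2. Hence tw(G) = 2 exactly.

Treewidth 2.
One such decomposition:
Bags: B1 = {a, d, e}  B2 = {a, b, e}  B3 = {c, d, e}  B4 = {a, e, f}
Tree: B1–B2, B1–B3, B1–B4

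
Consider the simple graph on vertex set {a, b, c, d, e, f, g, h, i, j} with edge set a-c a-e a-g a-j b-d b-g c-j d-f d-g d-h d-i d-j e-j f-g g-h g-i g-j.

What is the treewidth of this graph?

2

A width-2 tree decomposition is:
Bags: B1 = {d, g, j}  B2 = {a, g, j}  B3 = {b, d, g}  B4 = {a, c, j}  B5 = {d, g, h}  B6 = {d, f, g}  B7 = {d, g, i}  B8 = {a, e, j}
Tree: B1–B2, B1–B3, B2–B4, B1–B5, B3–B6, B5–B7, B4–B8
Every bag has size at most 3, so the width is 3 − 1 = 2 and tw(G) ≤ 2. Conversely, {d, f, g} is a clique of size 3, and the vertices of any clique must share a bag in every tree decomposition; so some bag has ≥ 3 vertices and tw(G) ≥ 2. The upper and lower bounds meet at 2, so that is the treewidth.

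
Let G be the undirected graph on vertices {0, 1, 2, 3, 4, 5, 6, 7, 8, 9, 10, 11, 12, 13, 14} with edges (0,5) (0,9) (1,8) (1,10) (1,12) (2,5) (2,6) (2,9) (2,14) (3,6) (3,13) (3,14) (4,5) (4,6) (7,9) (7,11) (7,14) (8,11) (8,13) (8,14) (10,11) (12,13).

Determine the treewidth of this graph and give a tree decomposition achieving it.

Treewidth 3.
One optimal decomposition is:
Bags: B1 = {0, 4, 5, 9}  B2 = {2, 4, 5, 9}  B3 = {2, 4, 6, 9}  B4 = {2, 6, 7, 9}  B5 = {2, 6, 7, 14}  B6 = {3, 6, 7, 14}  B7 = {3, 7, 11, 14}  B8 = {3, 8, 11, 14}  B9 = {3, 8, 11, 13}  B10 = {8, 10, 11, 13}  B11 = {1, 8, 10, 13}  B12 = {1, 10, 12, 13}
Tree: B1–B2, B2–B3, B3–B4, B4–B5, B5–B6, B6–B7, B7–B8, B8–B9, B9–B10, B10–B11, B11–B12

Each bag holds 4 vertices, so the decomposition has width 3, which upper-bounds the treewidth. For the lower bound: the 4 vertex sets {0,4,5}, {9}, {2}, {3,6,7,14} are disjoint, each induces a connected subgraph, and every pair is joined by at least one edge of G. Contracting each set to a single vertex therefore yields K_{4} as a minor, and since treewidth is minor-monotone, tw(G) ≥ tw(K_{4}) = 3. The upper and lower bounds meet at 3, so that is the treewidth.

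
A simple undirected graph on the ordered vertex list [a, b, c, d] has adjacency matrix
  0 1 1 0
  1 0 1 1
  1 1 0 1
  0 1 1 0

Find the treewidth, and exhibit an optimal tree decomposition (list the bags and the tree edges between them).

Every bag has size at most 3, so the width is 3 − 1 = 2 and tw(G) ≤ 2. On the other hand G contains the 3-clique {b, c, d}. A clique must lie in a single bag of any decomposition, so no decomposition can have width below 2. Combining the bounds, tw(G) = 2.

Treewidth 2.
Bags: B1 = {a, b, c}  B2 = {b, c, d}
Tree: B1–B2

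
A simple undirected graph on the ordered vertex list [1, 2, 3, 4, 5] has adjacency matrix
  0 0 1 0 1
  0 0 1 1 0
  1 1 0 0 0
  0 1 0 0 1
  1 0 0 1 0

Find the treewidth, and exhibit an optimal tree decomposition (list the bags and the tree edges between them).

The largest bag has 3 vertices, giving width 2; this decomposition certifies tw(G) ≤ 2. For the lower bound, G contains the cycle 5–4–2–3–1–5, so G is not a forest; only forests have treewidth ≤ 1, hence tw(G) ≥ 2. Therefore the treewidth is 2.

Treewidth 2.
Bags: B1 = {2, 4, 5}  B2 = {2, 3, 5}  B3 = {1, 3, 5}
Tree: B1–B2, B2–B3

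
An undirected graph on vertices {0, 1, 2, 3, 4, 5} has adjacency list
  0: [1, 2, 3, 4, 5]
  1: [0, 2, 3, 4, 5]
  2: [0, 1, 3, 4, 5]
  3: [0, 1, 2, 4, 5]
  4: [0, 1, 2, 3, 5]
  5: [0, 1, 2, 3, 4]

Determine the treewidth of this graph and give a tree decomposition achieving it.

A single bag containing all 6 vertices is trivially a valid decomposition of width 5. Conversely, {0, 1, 2, 3, 4, 5} is a clique of size 6, and the vertices of any clique must share a bag in every tree decomposition; so some bag has ≥ 6 vertices and tw(G) ≥ 5. Hence tw(G) = 5 exactly.

Treewidth 5.
One such decomposition:
Bags: B1 = {0, 1, 2, 3, 4, 5}
Tree: (single bag)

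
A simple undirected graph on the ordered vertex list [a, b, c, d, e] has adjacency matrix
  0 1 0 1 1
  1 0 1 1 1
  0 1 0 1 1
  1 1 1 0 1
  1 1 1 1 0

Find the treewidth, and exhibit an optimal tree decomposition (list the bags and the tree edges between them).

Every bag has size at most 4, so the width is 4 − 1 = 3 and tw(G) ≤ 3. Conversely, {b, c, d, e} is a clique of size 4, and the vertices of any clique must share a bag in every tree decomposition; so some bag has ≥ 4 vertices and tw(G) ≥ 3. Combining the bounds, tw(G) = 3.

Treewidth 3.
One such decomposition:
Bags: B1 = {a, b, d, e}  B2 = {b, c, d, e}
Tree: B1–B2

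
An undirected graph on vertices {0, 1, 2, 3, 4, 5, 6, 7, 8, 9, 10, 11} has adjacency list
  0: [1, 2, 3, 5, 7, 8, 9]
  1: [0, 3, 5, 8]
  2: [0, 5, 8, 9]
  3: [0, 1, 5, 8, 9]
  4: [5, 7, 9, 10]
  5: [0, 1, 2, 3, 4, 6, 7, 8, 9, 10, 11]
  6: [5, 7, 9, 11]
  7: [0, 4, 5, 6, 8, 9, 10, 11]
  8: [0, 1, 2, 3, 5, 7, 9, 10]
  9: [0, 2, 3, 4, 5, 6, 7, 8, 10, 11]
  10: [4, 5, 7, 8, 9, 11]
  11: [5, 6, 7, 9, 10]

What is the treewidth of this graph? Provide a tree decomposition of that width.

Every bag has size at most 5, so the width is 5 − 1 = 4 and tw(G) ≤ 4. For the lower bound, the 5 vertices {0, 1, 3, 5, 8} are pairwise adjacent, and any tree decomposition puts a clique entirely inside one bag — forcing width ≥ 4. Hence tw(G) = 4 exactly.

Treewidth 4.
Bags: B1 = {5, 7, 8, 9, 10}  B2 = {0, 5, 7, 8, 9}  B3 = {5, 7, 9, 10, 11}  B4 = {0, 3, 5, 8, 9}  B5 = {5, 6, 7, 9, 11}  B6 = {4, 5, 7, 9, 10}  B7 = {0, 2, 5, 8, 9}  B8 = {0, 1, 3, 5, 8}
Tree: B1–B2, B1–B3, B2–B4, B3–B5, B3–B6, B2–B7, B4–B8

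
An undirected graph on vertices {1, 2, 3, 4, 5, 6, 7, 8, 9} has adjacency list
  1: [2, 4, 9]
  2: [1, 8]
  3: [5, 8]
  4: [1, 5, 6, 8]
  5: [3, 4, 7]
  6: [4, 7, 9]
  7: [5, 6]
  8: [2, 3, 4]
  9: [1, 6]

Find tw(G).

A width-3 tree decomposition is:
Bags: B1 = {3, 5, 7, 8}  B2 = {4, 5, 7, 8}  B3 = {4, 6, 7, 8}  B4 = {2, 4, 6, 8}  B5 = {1, 2, 4, 6}  B6 = {1, 2, 6, 9}
Tree: B1–B2, B2–B3, B3–B4, B4–B5, B5–B6
Each bag holds 4 vertices, so the decomposition has width 3, which upper-bounds the treewidth. For the lower bound: the 4 vertex sets {3,5,7}, {8}, {4}, {1,2,6,9} are disjoint, each induces a connected subgraph, and every pair is joined by at least one edge of G. Contracting each set to a single vertex therefore yields K_{4} as a minor, and since treewidth is minor-monotone, tw(G) ≥ tw(K_{4}) = 3. The upper and lower bounds meet at 3, so that is the treewidth.

3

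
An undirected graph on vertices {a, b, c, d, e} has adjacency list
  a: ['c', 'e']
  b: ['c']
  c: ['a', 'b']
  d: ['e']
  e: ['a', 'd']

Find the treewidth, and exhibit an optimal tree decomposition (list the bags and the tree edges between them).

Treewidth 1.
Bags: B1 = {d, e}  B2 = {a, e}  B3 = {a, c}  B4 = {b, c}
Tree: B1–B2, B2–B3, B3–B4

Each bag holds 2 vertices, so the decomposition has width 1, which upper-bounds the treewidth. Any graph with an edge has treewidth ≥ 1, and G has the edge d–e. Hence tw(G) = 1 exactly.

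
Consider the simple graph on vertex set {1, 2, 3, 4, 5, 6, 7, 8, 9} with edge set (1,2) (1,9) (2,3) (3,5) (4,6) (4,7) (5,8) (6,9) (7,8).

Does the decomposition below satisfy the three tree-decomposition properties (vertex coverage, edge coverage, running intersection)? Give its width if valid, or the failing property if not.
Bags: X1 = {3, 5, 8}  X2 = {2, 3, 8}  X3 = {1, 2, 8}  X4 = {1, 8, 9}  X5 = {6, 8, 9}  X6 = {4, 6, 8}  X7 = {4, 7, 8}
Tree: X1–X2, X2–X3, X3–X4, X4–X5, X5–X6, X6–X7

Checking the three conditions: (i) the bags cover all of {1, 2, 3, 4, 5, 6, 7, 8, 9}; (ii) for each edge, some bag contains both endpoints; (iii) the bags containing any fixed vertex form a subtree. All hold, so the decomposition is valid with width 3 − 1 = 2.

Yes; width 2.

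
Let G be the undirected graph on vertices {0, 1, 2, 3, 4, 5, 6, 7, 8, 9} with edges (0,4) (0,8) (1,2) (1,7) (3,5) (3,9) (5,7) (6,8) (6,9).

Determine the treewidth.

A width-1 tree decomposition is:
Bags: B1 = {1, 2}  B2 = {1, 7}  B3 = {5, 7}  B4 = {3, 5}  B5 = {3, 9}  B6 = {6, 9}  B7 = {6, 8}  B8 = {0, 8}  B9 = {0, 4}
Tree: B1–B2, B2–B3, B3–B4, B4–B5, B5–B6, B6–B7, B7–B8, B8–B9
Every bag has size at most 2, so the width is 2 − 1 = 1 and tw(G) ≤ 1. Since G has at least one edge (e.g. 2–1), it is not an edgeless graph, so tw(G) ≥ 1. The upper and lower bounds meet at 1, so that is the treewidth.

1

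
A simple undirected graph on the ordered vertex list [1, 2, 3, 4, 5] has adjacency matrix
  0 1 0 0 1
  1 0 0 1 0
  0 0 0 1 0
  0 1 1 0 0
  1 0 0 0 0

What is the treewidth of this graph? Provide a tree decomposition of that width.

Every bag has size at most 2, so the width is 2 − 1 = 1 and tw(G) ≤ 1. G has an edge, so its treewidth is at least 1. Therefore the treewidth is 1.

Treewidth 1.
One optimal decomposition is:
Bags: B1 = {1, 5}  B2 = {1, 2}  B3 = {2, 4}  B4 = {3, 4}
Tree: B1–B2, B2–B3, B3–B4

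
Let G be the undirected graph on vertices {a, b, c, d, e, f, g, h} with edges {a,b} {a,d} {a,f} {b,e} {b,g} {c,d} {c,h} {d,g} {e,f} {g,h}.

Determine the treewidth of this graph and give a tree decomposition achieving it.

Every bag has size at most 3, so the width is 3 − 1 = 2 and tw(G) ≤ 2. For the lower bound, G contains the cycle h–c–d–g–h, so G is not a forest; only forests have treewidth ≤ 1, hence tw(G) ≥ 2. Hence tw(G) = 2 exactly.

Treewidth 2.
Bags: B1 = {c, g, h}  B2 = {c, d, g}  B3 = {b, d, g}  B4 = {a, b, d}  B5 = {a, b, e}  B6 = {a, e, f}
Tree: B1–B2, B2–B3, B3–B4, B4–B5, B5–B6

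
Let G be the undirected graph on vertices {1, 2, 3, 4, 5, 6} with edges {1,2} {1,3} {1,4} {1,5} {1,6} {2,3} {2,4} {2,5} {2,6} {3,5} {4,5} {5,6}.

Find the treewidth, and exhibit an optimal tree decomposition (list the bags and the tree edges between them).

Every bag has size at most 4, so the width is 4 − 1 = 3 and tw(G) ≤ 3. For the lower bound, the 4 vertices {1, 2, 3, 5} are pairwise adjacent, and any tree decomposition puts a clique entirely inside one bag — forcing width ≥ 3. Hence tw(G) = 3 exactly.

Treewidth 3.
One such decomposition:
Bags: B1 = {1, 2, 5, 6}  B2 = {1, 2, 3, 5}  B3 = {1, 2, 4, 5}
Tree: B1–B2, B1–B3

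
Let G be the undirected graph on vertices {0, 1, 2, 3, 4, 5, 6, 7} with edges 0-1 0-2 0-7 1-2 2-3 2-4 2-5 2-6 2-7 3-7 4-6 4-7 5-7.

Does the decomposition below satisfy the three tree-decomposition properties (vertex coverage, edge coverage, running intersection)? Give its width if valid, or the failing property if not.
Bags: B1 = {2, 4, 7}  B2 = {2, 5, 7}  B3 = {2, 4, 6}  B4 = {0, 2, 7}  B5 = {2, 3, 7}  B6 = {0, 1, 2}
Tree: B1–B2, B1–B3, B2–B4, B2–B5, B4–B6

Checking the three conditions: (i) the bags cover all of {0, 1, 2, 3, 4, 5, 6, 7}; (ii) for each edge, some bag contains both endpoints; (iii) the bags containing any fixed vertex form a subtree. All hold, so the decomposition is valid with width 3 − 1 = 2.

Yes; width 2.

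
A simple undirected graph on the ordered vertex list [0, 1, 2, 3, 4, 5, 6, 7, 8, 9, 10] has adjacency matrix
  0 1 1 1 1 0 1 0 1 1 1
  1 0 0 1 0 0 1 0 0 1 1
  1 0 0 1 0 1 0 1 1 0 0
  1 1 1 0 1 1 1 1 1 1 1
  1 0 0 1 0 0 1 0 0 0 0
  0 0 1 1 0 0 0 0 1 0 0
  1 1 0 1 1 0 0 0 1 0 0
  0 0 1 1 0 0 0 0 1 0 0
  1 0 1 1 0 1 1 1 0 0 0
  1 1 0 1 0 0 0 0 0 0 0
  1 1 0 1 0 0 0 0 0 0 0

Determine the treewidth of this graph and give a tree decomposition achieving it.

Every bag has size at most 4, so the width is 4 − 1 = 3 and tw(G) ≤ 3. On the other hand G contains the 4-clique {0, 2, 3, 8}. A clique must lie in a single bag of any decomposition, so no decomposition can have width below 3. Therefore the treewidth is 3.

Treewidth 3.
Bags: B1 = {0, 3, 6, 8}  B2 = {0, 1, 3, 6}  B3 = {0, 1, 3, 9}  B4 = {0, 3, 4, 6}  B5 = {0, 2, 3, 8}  B6 = {0, 1, 3, 10}  B7 = {2, 3, 7, 8}  B8 = {2, 3, 5, 8}
Tree: B1–B2, B2–B3, B2–B4, B1–B5, B2–B6, B5–B7, B7–B8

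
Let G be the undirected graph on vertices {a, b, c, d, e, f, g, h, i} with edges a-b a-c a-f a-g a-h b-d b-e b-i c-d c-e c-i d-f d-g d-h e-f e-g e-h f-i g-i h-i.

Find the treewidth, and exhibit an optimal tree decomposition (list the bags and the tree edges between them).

Treewidth 4.
Bags: B1 = {a, b, d, e, i}  B2 = {a, d, e, f, i}  B3 = {a, d, e, g, i}  B4 = {a, d, e, h, i}  B5 = {a, c, d, e, i}
Tree: B1–B2, B2–B3, B3–B4, B4–B5

Every bag has size at most 5, so the width is 5 − 1 = 4 and tw(G) ≤ 4. For the lower bound: the 5 vertex sets {a,b}, {d,f}, {g,i}, {e}, {h} are disjoint, each induces a connected subgraph, and every pair is joined by at least one edge of G. Contracting each set to a single vertex therefore yields K_{5} as a minor, and since treewidth is minor-monotone, tw(G) ≥ tw(K_{5}) = 4. Hence tw(G) = 4 exactly.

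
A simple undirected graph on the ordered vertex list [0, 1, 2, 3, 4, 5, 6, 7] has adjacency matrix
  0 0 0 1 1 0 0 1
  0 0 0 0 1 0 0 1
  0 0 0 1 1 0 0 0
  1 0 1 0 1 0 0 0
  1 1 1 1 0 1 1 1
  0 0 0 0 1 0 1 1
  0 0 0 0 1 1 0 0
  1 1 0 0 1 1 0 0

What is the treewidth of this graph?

A width-2 tree decomposition is:
Bags: B1 = {1, 4, 7}  B2 = {0, 4, 7}  B3 = {4, 5, 7}  B4 = {0, 3, 4}  B5 = {2, 3, 4}  B6 = {4, 5, 6}
Tree: B1–B2, B2–B3, B2–B4, B4–B5, B3–B6
Each bag holds 3 vertices, so the decomposition has width 2, which upper-bounds the treewidth. Conversely, {2, 3, 4} is a clique of size 3, and the vertices of any clique must share a bag in every tree decomposition; so some bag has ≥ 3 vertices and tw(G) ≥ 2. The upper and lower bounds meet at 2, so that is the treewidth.

2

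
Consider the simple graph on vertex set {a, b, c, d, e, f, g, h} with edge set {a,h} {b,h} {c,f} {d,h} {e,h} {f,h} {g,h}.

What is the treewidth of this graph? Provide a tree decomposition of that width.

The largest bag has 2 vertices, giving width 1; this decomposition certifies tw(G) ≤ 1. Since G has at least one edge (e.g. d–h), it is not an edgeless graph, so tw(G) ≥ 1. Hence tw(G) = 1 exactly.

Treewidth 1.
One such decomposition:
Bags: B1 = {d, h}  B2 = {f, h}  B3 = {e, h}  B4 = {c, f}  B5 = {b, h}  B6 = {g, h}  B7 = {a, h}
Tree: B1–B2, B2–B3, B2–B4, B2–B5, B5–B6, B1–B7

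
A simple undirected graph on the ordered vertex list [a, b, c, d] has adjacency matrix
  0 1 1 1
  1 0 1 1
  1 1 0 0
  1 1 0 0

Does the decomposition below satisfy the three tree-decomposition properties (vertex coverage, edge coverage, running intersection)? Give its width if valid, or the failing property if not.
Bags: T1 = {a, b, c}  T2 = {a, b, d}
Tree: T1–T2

Yes; width 2.

Every vertex of G appears in some bag (union = {a, b, c, d}); every edge is covered by a bag; and for each vertex v the set of bags containing v is connected in the bag tree. The decomposition is therefore valid. The largest bag has 3 vertices, so the width is 2.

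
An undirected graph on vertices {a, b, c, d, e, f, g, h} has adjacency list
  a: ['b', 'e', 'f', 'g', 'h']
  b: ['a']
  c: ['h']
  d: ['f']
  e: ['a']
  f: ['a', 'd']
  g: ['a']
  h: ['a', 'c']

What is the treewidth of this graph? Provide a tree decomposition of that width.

The largest bag has 2 vertices, giving width 1; this decomposition certifies tw(G) ≤ 1. Any graph with an edge has treewidth ≥ 1, and G has the edge a–h. Hence tw(G) = 1 exactly.

Treewidth 1.
Bags: B1 = {a, h}  B2 = {a, f}  B3 = {d, f}  B4 = {a, b}  B5 = {a, g}  B6 = {c, h}  B7 = {a, e}
Tree: B1–B2, B2–B3, B1–B4, B4–B5, B1–B6, B1–B7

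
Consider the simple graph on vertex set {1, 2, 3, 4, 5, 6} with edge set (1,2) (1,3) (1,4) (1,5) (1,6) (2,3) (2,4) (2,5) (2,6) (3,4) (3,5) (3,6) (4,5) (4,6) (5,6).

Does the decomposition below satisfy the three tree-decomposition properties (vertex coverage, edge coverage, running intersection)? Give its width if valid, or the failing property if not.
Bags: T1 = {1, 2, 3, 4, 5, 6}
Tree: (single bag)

Vertex coverage: the bags together contain {1, 2, 3, 4, 5, 6}, the full vertex set. Edge coverage: each edge of G has both endpoints in at least one bag. Running intersection: for every vertex, the bags containing it form a connected subtree. All three properties hold, so this is a valid tree decomposition of width max|bag| − 1 = 5, and hence tw(G) ≤ 5.

Yes; width 5.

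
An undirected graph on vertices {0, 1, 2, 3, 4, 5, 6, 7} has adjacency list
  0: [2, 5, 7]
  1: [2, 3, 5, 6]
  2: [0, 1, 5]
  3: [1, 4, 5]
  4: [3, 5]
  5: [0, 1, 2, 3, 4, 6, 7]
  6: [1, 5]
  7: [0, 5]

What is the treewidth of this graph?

2

A width-2 tree decomposition is:
Bags: B1 = {1, 5, 6}  B2 = {1, 2, 5}  B3 = {1, 3, 5}  B4 = {0, 2, 5}  B5 = {0, 5, 7}  B6 = {3, 4, 5}
Tree: B1–B2, B2–B3, B2–B4, B4–B5, B3–B6
Each bag holds 3 vertices, so the decomposition has width 2, which upper-bounds the treewidth. On the other hand G contains the 3-clique {0, 2, 5}. A clique must lie in a single bag of any decomposition, so no decomposition can have width below 2. Combining the bounds, tw(G) = 2.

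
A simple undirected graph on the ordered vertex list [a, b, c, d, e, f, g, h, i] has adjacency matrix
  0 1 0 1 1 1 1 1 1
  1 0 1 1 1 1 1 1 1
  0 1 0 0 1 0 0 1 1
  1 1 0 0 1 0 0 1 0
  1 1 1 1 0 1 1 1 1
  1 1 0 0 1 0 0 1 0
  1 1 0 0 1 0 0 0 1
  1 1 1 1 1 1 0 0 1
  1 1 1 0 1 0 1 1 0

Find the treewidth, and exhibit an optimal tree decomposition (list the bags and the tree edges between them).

Treewidth 4.
Bags: B1 = {a, b, e, g, i}  B2 = {a, b, e, h, i}  B3 = {b, c, e, h, i}  B4 = {a, b, d, e, h}  B5 = {a, b, e, f, h}
Tree: B1–B2, B2–B3, B2–B4, B2–B5

The largest bag has 5 vertices, giving width 4; this decomposition certifies tw(G) ≤ 4. Conversely, {a, b, e, g, i} is a clique of size 5, and the vertices of any clique must share a bag in every tree decomposition; so some bag has ≥ 5 vertices and tw(G) ≥ 4. Hence tw(G) = 4 exactly.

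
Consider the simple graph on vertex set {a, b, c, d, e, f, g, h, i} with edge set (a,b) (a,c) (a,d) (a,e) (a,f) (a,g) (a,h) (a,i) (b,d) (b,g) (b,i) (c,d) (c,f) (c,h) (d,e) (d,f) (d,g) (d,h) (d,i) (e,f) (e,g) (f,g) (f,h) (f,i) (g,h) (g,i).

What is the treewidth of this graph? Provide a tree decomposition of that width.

Treewidth 4.
One such decomposition:
Bags: B1 = {a, c, d, f, h}  B2 = {a, d, f, g, h}  B3 = {a, d, e, f, g}  B4 = {a, d, f, g, i}  B5 = {a, b, d, g, i}
Tree: B1–B2, B2–B3, B3–B4, B4–B5

The largest bag has 5 vertices, giving width 4; this decomposition certifies tw(G) ≤ 4. Conversely, {a, d, e, f, g} is a clique of size 5, and the vertices of any clique must share a bag in every tree decomposition; so some bag has ≥ 5 vertices and tw(G) ≥ 4. Hence tw(G) = 4 exactly.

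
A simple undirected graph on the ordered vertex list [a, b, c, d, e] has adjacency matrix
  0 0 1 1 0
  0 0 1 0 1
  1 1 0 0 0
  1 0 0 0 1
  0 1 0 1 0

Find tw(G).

2

A width-2 tree decomposition is:
Bags: B1 = {b, d, e}  B2 = {b, c, d}  B3 = {a, c, d}
Tree: B1–B2, B2–B3
The largest bag has 3 vertices, giving width 2; this decomposition certifies tw(G) ≤ 2. For the lower bound, G contains the cycle d–e–b–c–a–d, so G is not a forest; only forests have treewidth ≤ 1, hence tw(G) ≥ 2. The upper and lower bounds meet at 2, so that is the treewidth.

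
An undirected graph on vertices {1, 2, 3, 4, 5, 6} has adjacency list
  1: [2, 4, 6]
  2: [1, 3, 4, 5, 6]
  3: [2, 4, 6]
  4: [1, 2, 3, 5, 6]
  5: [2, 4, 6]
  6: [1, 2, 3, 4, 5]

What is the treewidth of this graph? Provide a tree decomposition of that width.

Treewidth 3.
One such decomposition:
Bags: B1 = {2, 3, 4, 6}  B2 = {1, 2, 4, 6}  B3 = {2, 4, 5, 6}
Tree: B1–B2, B2–B3

Each bag holds 4 vertices, so the decomposition has width 3, which upper-bounds the treewidth. Conversely, {1, 2, 4, 6} is a clique of size 4, and the vertices of any clique must share a bag in every tree decomposition; so some bag has ≥ 4 vertices and tw(G) ≥ 3. Therefore the treewidth is 3.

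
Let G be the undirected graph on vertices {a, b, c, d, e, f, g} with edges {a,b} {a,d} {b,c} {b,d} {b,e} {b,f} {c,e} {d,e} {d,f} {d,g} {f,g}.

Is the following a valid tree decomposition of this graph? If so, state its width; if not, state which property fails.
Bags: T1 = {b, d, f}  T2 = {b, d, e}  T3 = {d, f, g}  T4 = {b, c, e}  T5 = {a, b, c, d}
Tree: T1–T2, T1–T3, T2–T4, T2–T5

A tree decomposition must satisfy three properties: every vertex lies in some bag; for every edge, both endpoints lie together in some bag; and for every vertex, the bags containing it form a connected subtree. Here bags containing vertex c are not connected in the tree, so the decomposition is invalid.

No — bags containing vertex c are not connected in the tree.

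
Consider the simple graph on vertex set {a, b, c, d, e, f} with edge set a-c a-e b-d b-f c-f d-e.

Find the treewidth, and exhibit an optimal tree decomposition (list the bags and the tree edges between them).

Treewidth 2.
One such decomposition:
Bags: B1 = {b, c, f}  B2 = {b, c, d}  B3 = {c, d, e}  B4 = {a, c, e}
Tree: B1–B2, B2–B3, B3–B4

Each bag holds 3 vertices, so the decomposition has width 2, which upper-bounds the treewidth. Since c–f–b–d–e–a–c is a cycle in G, G is not acyclic. Forests are exactly the graphs of treewidth ≤ 1, so tw(G) ≥ 2. Hence tw(G) = 2 exactly.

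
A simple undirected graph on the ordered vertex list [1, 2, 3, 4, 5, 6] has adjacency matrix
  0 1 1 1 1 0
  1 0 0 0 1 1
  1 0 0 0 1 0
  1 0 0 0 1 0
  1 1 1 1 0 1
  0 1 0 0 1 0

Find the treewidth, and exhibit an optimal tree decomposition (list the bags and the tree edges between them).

The largest bag has 3 vertices, giving width 2; this decomposition certifies tw(G) ≤ 2. On the other hand G contains the 3-clique {1, 2, 5}. A clique must lie in a single bag of any decomposition, so no decomposition can have width below 2. Combining the bounds, tw(G) = 2.

Treewidth 2.
One such decomposition:
Bags: B1 = {1, 3, 5}  B2 = {1, 2, 5}  B3 = {2, 5, 6}  B4 = {1, 4, 5}
Tree: B1–B2, B2–B3, B2–B4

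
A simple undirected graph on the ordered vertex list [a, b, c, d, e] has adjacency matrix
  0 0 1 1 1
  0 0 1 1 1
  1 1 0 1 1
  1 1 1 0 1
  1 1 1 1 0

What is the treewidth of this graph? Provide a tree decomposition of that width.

Treewidth 3.
Bags: B1 = {b, c, d, e}  B2 = {a, c, d, e}
Tree: B1–B2

The largest bag has 4 vertices, giving width 3; this decomposition certifies tw(G) ≤ 3. Conversely, {a, c, d, e} is a clique of size 4, and the vertices of any clique must share a bag in every tree decomposition; so some bag has ≥ 4 vertices and tw(G) ≥ 3. The upper and lower bounds meet at 3, so that is the treewidth.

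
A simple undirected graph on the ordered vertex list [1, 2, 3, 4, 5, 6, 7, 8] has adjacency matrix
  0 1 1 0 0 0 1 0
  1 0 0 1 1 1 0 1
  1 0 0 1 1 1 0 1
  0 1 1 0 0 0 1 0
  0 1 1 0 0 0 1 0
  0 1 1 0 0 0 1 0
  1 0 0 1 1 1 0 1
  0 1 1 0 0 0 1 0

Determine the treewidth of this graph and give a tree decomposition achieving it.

Every bag has size at most 4, so the width is 4 − 1 = 3 and tw(G) ≤ 3. For the lower bound: the 4 vertex sets {1,3}, {4,7}, {2}, {5} are disjoint, each induces a connected subgraph, and every pair is joined by at least one edge of G. Contracting each set to a single vertex therefore yields K_{4} as a minor, and since treewidth is minor-monotone, tw(G) ≥ tw(K_{4}) = 3. Therefore the treewidth is 3.

Treewidth 3.
One optimal decomposition is:
Bags: B1 = {1, 2, 3, 7}  B2 = {2, 3, 4, 7}  B3 = {2, 3, 5, 7}  B4 = {2, 3, 7, 8}  B5 = {2, 3, 6, 7}
Tree: B1–B2, B2–B3, B3–B4, B4–B5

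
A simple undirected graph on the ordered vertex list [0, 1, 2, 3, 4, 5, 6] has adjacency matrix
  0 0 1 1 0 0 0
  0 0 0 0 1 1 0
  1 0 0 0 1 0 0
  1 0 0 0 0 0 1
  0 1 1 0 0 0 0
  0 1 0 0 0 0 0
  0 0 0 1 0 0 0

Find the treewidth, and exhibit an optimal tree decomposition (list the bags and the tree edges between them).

Every bag has size at most 2, so the width is 2 − 1 = 1 and tw(G) ≤ 1. G has an edge, so its treewidth is at least 1. Combining the bounds, tw(G) = 1.

Treewidth 1.
Bags: B1 = {1, 5}  B2 = {1, 4}  B3 = {2, 4}  B4 = {0, 2}  B5 = {0, 3}  B6 = {3, 6}
Tree: B1–B2, B2–B3, B3–B4, B4–B5, B5–B6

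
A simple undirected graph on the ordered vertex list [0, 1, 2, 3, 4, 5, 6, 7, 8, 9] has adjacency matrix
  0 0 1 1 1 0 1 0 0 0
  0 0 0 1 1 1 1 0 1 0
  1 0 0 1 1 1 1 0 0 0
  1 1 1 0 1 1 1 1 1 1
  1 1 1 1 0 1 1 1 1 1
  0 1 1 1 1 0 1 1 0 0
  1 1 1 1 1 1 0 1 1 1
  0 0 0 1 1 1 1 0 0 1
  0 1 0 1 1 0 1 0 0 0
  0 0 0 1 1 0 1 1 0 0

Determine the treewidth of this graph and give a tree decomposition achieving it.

The largest bag has 5 vertices, giving width 4; this decomposition certifies tw(G) ≤ 4. On the other hand G contains the 5-clique {0, 2, 3, 4, 6}. A clique must lie in a single bag of any decomposition, so no decomposition can have width below 4. Combining the bounds, tw(G) = 4.

Treewidth 4.
Bags: B1 = {0, 2, 3, 4, 6}  B2 = {2, 3, 4, 5, 6}  B3 = {1, 3, 4, 5, 6}  B4 = {3, 4, 5, 6, 7}  B5 = {3, 4, 6, 7, 9}  B6 = {1, 3, 4, 6, 8}
Tree: B1–B2, B2–B3, B3–B4, B4–B5, B3–B6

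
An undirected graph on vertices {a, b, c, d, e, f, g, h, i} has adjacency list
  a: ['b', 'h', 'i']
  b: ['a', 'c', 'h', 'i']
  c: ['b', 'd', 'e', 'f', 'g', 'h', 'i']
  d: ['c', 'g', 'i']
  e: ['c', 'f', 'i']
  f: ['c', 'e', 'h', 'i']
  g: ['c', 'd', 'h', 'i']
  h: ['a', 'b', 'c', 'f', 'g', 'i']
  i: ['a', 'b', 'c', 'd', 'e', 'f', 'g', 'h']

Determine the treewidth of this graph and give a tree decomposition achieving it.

Every bag has size at most 4, so the width is 4 − 1 = 3 and tw(G) ≤ 3. Conversely, {c, d, g, i} is a clique of size 4, and the vertices of any clique must share a bag in every tree decomposition; so some bag has ≥ 4 vertices and tw(G) ≥ 3. Hence tw(G) = 3 exactly.

Treewidth 3.
One optimal decomposition is:
Bags: B1 = {b, c, h, i}  B2 = {c, f, h, i}  B3 = {a, b, h, i}  B4 = {c, g, h, i}  B5 = {c, d, g, i}  B6 = {c, e, f, i}
Tree: B1–B2, B1–B3, B1–B4, B4–B5, B2–B6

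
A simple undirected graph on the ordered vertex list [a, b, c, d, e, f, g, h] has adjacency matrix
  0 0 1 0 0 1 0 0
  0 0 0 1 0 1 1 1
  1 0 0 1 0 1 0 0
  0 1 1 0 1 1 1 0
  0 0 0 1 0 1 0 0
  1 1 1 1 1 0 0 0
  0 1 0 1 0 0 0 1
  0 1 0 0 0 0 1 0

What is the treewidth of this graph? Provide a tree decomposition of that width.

Treewidth 2.
One such decomposition:
Bags: B1 = {a, c, f}  B2 = {c, d, f}  B3 = {b, d, f}  B4 = {b, d, g}  B5 = {b, g, h}  B6 = {d, e, f}
Tree: B1–B2, B2–B3, B3–B4, B4–B5, B2–B6

Each bag holds 3 vertices, so the decomposition has width 2, which upper-bounds the treewidth. Conversely, {b, d, g} is a clique of size 3, and the vertices of any clique must share a bag in every tree decomposition; so some bag has ≥ 3 vertices and tw(G) ≥ 2. Therefore the treewidth is 2.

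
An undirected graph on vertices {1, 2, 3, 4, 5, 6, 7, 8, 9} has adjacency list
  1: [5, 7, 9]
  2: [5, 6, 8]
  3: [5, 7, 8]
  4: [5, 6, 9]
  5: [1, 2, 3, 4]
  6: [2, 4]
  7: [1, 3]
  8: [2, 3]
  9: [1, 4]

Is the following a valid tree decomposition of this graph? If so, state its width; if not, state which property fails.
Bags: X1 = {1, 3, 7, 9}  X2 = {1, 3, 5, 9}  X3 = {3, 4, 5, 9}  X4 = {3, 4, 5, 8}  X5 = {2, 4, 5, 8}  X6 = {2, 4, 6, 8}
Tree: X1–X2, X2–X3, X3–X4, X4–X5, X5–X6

Yes; width 3.

Vertex coverage: the bags together contain {1, 2, 3, 4, 5, 6, 7, 8, 9}, the full vertex set. Edge coverage: each edge of G has both endpoints in at least one bag. Running intersection: for every vertex, the bags containing it form a connected subtree. All three properties hold, so this is a valid tree decomposition of width max|bag| − 1 = 3, and hence tw(G) ≤ 3.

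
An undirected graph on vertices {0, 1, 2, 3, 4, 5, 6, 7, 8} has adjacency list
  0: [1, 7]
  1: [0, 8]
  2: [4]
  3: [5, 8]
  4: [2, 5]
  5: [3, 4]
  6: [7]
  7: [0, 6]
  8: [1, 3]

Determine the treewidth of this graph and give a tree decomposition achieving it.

Every bag has size at most 2, so the width is 2 − 1 = 1 and tw(G) ≤ 1. Since G has at least one edge (e.g. 2–4), it is not an edgeless graph, so tw(G) ≥ 1. Therefore the treewidth is 1.

Treewidth 1.
One optimal decomposition is:
Bags: B1 = {2, 4}  B2 = {4, 5}  B3 = {3, 5}  B4 = {3, 8}  B5 = {1, 8}  B6 = {0, 1}  B7 = {0, 7}  B8 = {6, 7}
Tree: B1–B2, B2–B3, B3–B4, B4–B5, B5–B6, B6–B7, B7–B8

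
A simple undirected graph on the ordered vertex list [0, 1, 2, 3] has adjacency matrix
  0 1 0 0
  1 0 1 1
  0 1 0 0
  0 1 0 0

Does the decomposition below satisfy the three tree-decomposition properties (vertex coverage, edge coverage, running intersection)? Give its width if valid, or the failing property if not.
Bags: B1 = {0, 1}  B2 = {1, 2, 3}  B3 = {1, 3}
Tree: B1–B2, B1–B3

No — bags containing vertex 3 are not connected in the tree.

A tree decomposition must satisfy three properties: every vertex lies in some bag; for every edge, both endpoints lie together in some bag; and for every vertex, the bags containing it form a connected subtree. Here bags containing vertex 3 are not connected in the tree, so the decomposition is invalid.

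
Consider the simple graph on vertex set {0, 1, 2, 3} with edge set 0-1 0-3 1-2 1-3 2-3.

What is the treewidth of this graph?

2

A width-2 tree decomposition is:
Bags: B1 = {0, 1, 3}  B2 = {1, 2, 3}
Tree: B1–B2
Each bag holds 3 vertices, so the decomposition has width 2, which upper-bounds the treewidth. On the other hand G contains the 3-clique {0, 1, 3}. A clique must lie in a single bag of any decomposition, so no decomposition can have width below 2. Therefore the treewidth is 2.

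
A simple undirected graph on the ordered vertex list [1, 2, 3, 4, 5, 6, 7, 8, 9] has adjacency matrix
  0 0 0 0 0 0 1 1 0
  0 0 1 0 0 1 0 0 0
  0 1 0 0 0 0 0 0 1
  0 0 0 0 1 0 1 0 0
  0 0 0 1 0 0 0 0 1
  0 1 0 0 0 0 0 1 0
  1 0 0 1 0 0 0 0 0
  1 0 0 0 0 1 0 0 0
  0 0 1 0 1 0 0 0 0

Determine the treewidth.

A width-2 tree decomposition is:
Bags: B1 = {1, 7, 8}  B2 = {6, 7, 8}  B3 = {2, 6, 7}  B4 = {2, 3, 7}  B5 = {3, 7, 9}  B6 = {5, 7, 9}  B7 = {4, 5, 7}
Tree: B1–B2, B2–B3, B3–B4, B4–B5, B5–B6, B6–B7
The largest bag has 3 vertices, giving width 2; this decomposition certifies tw(G) ≤ 2. For the lower bound, G contains the cycle 7–1–8–6–2–3–9–5–4–7, so G is not a forest; only forests have treewidth ≤ 1, hence tw(G) ≥ 2. The upper and lower bounds meet at 2, so that is the treewidth.

2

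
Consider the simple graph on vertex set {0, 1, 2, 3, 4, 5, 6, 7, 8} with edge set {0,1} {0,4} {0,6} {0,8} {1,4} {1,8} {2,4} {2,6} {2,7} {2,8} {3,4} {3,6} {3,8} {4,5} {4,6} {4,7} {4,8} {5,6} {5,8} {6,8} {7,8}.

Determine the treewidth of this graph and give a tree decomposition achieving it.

Treewidth 3.
One such decomposition:
Bags: B1 = {0, 4, 6, 8}  B2 = {2, 4, 6, 8}  B3 = {3, 4, 6, 8}  B4 = {0, 1, 4, 8}  B5 = {4, 5, 6, 8}  B6 = {2, 4, 7, 8}
Tree: B1–B2, B2–B3, B1–B4, B3–B5, B2–B6

Every bag has size at most 4, so the width is 4 − 1 = 3 and tw(G) ≤ 3. For the lower bound, the 4 vertices {0, 1, 4, 8} are pairwise adjacent, and any tree decomposition puts a clique entirely inside one bag — forcing width ≥ 3. Combining the bounds, tw(G) = 3.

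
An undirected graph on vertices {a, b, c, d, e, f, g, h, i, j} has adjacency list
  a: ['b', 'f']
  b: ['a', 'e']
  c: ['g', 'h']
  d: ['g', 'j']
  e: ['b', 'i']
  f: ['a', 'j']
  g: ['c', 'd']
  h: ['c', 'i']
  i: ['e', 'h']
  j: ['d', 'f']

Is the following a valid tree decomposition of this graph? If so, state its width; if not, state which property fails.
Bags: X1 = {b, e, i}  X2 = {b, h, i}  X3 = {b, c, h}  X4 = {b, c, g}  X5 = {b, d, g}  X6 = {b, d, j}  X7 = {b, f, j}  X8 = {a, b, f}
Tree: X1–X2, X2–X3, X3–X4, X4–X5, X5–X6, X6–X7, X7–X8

Every vertex of G appears in some bag (union = {a, b, c, d, e, f, g, h, i, j}); every edge is covered by a bag; and for each vertex v the set of bags containing v is connected in the bag tree. The decomposition is therefore valid. The largest bag has 3 vertices, so the width is 2.

Yes; width 2.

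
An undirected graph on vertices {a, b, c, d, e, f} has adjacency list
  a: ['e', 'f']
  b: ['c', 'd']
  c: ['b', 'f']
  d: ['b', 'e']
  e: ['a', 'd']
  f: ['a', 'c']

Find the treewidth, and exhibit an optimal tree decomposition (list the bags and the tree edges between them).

The largest bag has 3 vertices, giving width 2; this decomposition certifies tw(G) ≤ 2. For the lower bound, G contains the cycle f–c–b–d–e–a–f, so G is not a forest; only forests have treewidth ≤ 1, hence tw(G) ≥ 2. The upper and lower bounds meet at 2, so that is the treewidth.

Treewidth 2.
One optimal decomposition is:
Bags: B1 = {b, c, f}  B2 = {b, d, f}  B3 = {d, e, f}  B4 = {a, e, f}
Tree: B1–B2, B2–B3, B3–B4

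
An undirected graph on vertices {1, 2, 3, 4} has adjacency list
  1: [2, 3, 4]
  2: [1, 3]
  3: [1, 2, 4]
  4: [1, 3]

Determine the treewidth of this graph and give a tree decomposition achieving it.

Every bag has size at most 3, so the width is 3 − 1 = 2 and tw(G) ≤ 2. Conversely, {1, 2, 3} is a clique of size 3, and the vertices of any clique must share a bag in every tree decomposition; so some bag has ≥ 3 vertices and tw(G) ≥ 2. Therefore the treewidth is 2.

Treewidth 2.
Bags: B1 = {1, 3, 4}  B2 = {1, 2, 3}
Tree: B1–B2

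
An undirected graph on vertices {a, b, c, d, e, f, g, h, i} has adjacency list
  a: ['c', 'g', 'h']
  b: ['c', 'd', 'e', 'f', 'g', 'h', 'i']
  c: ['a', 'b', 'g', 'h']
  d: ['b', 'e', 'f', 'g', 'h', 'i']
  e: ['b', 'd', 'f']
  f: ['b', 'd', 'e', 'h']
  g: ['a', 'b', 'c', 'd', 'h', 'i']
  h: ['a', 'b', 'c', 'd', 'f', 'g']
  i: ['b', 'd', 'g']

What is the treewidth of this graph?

A width-3 tree decomposition is:
Bags: B1 = {b, d, g, i}  B2 = {b, d, g, h}  B3 = {b, d, f, h}  B4 = {b, c, g, h}  B5 = {a, c, g, h}  B6 = {b, d, e, f}
Tree: B1–B2, B2–B3, B2–B4, B4–B5, B3–B6
Every bag has size at most 4, so the width is 4 − 1 = 3 and tw(G) ≤ 3. For the lower bound, the 4 vertices {a, c, g, h} are pairwise adjacent, and any tree decomposition puts a clique entirely inside one bag — forcing width ≥ 3. Therefore the treewidth is 3.

3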